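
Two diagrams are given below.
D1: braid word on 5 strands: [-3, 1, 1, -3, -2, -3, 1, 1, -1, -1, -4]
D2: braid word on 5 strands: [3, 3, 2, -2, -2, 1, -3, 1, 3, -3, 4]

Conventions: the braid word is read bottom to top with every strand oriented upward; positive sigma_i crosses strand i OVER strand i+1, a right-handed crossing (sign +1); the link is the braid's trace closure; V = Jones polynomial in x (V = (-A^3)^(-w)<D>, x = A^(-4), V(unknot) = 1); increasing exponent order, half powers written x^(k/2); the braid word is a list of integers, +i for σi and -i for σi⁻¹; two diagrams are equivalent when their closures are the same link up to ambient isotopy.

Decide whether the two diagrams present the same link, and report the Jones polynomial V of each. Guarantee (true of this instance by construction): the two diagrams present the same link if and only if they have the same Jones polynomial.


equivalent: no
D1 (bracket A^-15 + 2A^-7 - A^-3 + A - A^5; 11 crossings at w = -3): V = x^(-7/2) - x^(-5/2) + x^(-3/2) - 2x^(-1/2) - x^(3/2)
V(D2) = -x^(1/2) - x^(5/2)  (w +3, c 11, <D> = A^-1 + A^7)
key observation: 2 values of V(x) split the 2 diagrams


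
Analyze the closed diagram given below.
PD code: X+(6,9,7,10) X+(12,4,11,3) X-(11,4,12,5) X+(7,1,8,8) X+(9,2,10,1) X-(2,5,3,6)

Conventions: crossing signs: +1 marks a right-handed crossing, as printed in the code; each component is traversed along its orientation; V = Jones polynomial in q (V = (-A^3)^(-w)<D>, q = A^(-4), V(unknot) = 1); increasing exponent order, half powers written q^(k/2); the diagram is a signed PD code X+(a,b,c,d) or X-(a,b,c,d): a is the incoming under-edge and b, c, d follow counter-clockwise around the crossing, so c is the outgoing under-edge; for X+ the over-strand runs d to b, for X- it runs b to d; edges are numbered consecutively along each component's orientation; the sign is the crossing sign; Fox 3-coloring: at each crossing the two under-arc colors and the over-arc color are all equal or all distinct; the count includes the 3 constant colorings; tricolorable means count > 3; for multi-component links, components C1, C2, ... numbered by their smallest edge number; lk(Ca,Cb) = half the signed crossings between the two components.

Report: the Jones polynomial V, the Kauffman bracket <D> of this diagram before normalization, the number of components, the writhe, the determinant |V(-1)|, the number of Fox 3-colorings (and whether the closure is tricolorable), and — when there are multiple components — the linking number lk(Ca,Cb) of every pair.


Jones polynomial: V(q) = 1 + q + q^2 + q^3
<D> = A^-6 + A^-2 + A^2 + A^6; writhe +2
components 3, writhe +2 (6 crossings)
linking number lk(C1,C2) = +1
lk(C1,C3): 0
lk(C2,C3) = 0
3-colorings: 9 of 3^6, det 0 — tricolorable
note: the span of V is 3, within the link bound 6 + 3 - 1


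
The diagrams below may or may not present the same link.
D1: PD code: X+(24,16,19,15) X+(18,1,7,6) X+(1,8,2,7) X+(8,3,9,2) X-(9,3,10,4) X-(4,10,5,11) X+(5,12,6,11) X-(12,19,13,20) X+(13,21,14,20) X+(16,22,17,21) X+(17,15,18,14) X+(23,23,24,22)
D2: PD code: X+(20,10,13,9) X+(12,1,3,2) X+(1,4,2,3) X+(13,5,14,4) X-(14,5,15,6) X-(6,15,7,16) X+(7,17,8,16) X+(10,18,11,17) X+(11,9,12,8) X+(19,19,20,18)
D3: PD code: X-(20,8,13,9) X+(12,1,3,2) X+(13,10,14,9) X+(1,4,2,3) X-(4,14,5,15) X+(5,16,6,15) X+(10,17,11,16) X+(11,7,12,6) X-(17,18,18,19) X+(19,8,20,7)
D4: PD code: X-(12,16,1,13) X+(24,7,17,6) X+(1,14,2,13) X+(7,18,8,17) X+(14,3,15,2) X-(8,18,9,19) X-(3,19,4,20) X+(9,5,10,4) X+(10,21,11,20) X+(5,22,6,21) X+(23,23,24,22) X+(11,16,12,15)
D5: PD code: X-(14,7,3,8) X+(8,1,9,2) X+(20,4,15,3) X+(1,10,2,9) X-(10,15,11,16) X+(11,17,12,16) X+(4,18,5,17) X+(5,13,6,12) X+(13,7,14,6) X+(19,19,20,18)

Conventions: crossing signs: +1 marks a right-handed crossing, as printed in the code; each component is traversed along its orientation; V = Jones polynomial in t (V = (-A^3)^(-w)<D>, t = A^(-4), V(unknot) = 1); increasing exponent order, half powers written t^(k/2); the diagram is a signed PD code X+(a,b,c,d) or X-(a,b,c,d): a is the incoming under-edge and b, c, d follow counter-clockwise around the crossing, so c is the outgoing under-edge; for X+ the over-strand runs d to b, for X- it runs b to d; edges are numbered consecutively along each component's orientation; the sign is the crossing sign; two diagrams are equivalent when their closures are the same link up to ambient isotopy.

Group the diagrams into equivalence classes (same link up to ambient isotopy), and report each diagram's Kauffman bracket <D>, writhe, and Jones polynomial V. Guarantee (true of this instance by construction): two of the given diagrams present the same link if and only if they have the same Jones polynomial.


grouping into links: {D1, D2, D3, D4, D5}
V(D1) = t + 2t^3 + t^5  (w +6, c 12, <D> = A^-2 + 2A^6 + A^14)
D2 (bracket A^-2 + 2A^6 + A^14; 10 crossings at w = +6): V = t + 2t^3 + t^5
D3 (bracket A^-8 + 2 + A^8; 10 crossings at w = +4): V = t + 2t^3 + t^5
V(D4) = t + 2t^3 + t^5  [12 crossings, <D> = A^-2 + 2A^6 + A^14, w = +6]
V(D5) = t + 2t^3 + t^5  [10 crossings, <D> = A^-2 + 2A^6 + A^14, w = +6]
key observation: all 5 diagrams share one V(t), hence one class


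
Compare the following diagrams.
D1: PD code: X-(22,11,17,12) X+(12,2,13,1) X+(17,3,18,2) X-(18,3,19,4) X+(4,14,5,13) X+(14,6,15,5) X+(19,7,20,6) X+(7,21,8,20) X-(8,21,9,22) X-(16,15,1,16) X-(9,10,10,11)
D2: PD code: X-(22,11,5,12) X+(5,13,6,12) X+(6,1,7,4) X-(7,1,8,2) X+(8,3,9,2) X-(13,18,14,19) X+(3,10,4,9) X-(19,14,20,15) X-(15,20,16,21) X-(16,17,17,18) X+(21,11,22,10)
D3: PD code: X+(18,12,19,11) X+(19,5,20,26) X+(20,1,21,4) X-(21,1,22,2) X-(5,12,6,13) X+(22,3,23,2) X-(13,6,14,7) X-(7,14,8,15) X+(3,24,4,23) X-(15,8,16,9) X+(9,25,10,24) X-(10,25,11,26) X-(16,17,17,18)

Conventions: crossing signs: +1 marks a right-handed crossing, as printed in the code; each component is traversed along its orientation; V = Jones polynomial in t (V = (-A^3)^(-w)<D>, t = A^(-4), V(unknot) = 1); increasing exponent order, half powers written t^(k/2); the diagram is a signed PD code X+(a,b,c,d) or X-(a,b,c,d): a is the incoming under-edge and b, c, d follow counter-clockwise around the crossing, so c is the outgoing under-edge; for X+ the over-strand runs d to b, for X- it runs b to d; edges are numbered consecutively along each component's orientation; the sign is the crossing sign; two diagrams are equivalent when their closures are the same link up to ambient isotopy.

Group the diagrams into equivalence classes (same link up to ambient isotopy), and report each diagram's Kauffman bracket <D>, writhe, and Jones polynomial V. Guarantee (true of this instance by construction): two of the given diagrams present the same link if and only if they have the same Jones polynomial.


grouping into links: {D1} | {D2, D3}
V(D1) = -t^(1/2) - t^(3/2) - t^(5/2) + t^(9/2)  (w +1, c 11, <D> = -A^-15 + A^-7 + A^-3 + A)
V(D2) = t^(-7/2) - t^(-5/2) + t^(-3/2) - 2t^(-1/2) - t^(3/2)  [11 crossings, <D> = A^-9 + 2A^-1 - A^3 + A^7 - A^11, w = -1]
D3 (bracket A^-9 + 2A^-1 - A^3 + A^7 - A^11; 13 crossings at w = -1): V = t^(-7/2) - t^(-5/2) + t^(-3/2) - 2t^(-1/2) - t^(3/2)
why: 2 values of V(t) split the 3 diagrams


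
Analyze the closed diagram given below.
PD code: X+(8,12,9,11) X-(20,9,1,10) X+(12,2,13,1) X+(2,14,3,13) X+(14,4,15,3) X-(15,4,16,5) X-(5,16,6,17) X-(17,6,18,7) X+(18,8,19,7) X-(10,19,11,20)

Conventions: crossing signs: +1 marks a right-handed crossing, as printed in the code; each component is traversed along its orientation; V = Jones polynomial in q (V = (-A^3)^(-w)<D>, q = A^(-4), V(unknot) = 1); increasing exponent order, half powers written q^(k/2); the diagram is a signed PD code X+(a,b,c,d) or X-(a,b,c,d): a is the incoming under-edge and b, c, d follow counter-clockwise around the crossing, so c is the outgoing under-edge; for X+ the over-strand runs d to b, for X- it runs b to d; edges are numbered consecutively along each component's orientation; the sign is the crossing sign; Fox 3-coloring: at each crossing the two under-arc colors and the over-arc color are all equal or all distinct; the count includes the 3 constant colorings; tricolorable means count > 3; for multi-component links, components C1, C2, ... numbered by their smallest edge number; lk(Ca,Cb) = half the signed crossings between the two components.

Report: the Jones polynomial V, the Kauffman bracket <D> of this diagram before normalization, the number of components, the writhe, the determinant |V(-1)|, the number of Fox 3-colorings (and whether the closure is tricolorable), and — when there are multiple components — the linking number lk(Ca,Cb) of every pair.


V = q^-2 - q^-1 + 1 - q + q^2
<D> = A^-8 - A^-4 + 1 - A^4 + A^8 (w = 0)
1 component over 10 crossings, w = 0
3 Fox colorings among 3^10, |V(-1)| = 5: not tricolorable
why: V spans 4 powers of q: at least 4 crossings in any diagram


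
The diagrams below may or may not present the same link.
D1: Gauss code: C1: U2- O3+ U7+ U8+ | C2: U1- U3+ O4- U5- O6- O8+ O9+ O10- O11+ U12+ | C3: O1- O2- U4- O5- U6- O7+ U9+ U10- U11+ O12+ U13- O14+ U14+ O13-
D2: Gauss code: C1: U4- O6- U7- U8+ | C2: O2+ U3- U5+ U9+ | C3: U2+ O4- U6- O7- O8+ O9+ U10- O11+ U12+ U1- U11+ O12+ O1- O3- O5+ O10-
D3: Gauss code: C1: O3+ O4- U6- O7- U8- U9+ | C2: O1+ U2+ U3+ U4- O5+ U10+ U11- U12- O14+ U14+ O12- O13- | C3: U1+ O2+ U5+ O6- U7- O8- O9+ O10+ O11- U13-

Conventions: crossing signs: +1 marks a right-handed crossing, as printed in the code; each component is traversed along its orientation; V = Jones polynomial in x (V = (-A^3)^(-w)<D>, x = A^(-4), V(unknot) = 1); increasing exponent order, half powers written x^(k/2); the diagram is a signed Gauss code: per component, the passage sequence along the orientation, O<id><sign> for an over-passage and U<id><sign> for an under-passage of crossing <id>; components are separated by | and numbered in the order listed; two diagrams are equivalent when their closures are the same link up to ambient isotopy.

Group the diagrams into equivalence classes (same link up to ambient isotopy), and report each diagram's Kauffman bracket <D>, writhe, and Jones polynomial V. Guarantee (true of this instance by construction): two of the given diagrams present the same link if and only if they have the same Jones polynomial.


grouping into links: {D1, D2, D3}
V(D1) = x^-2 + 2 + x^2  (w 0, c 14, <D> = A^-8 + 2 + A^8)
V(D2) = x^-2 + 2 + x^2  [12 crossings, <D> = A^-8 + 2 + A^8, w = 0]
D3 (bracket A^-8 + 2 + A^8; 14 crossings at w = 0): V = x^-2 + 2 + x^2
why: one V(x) for all 3 diagrams — one class (guaranteed)


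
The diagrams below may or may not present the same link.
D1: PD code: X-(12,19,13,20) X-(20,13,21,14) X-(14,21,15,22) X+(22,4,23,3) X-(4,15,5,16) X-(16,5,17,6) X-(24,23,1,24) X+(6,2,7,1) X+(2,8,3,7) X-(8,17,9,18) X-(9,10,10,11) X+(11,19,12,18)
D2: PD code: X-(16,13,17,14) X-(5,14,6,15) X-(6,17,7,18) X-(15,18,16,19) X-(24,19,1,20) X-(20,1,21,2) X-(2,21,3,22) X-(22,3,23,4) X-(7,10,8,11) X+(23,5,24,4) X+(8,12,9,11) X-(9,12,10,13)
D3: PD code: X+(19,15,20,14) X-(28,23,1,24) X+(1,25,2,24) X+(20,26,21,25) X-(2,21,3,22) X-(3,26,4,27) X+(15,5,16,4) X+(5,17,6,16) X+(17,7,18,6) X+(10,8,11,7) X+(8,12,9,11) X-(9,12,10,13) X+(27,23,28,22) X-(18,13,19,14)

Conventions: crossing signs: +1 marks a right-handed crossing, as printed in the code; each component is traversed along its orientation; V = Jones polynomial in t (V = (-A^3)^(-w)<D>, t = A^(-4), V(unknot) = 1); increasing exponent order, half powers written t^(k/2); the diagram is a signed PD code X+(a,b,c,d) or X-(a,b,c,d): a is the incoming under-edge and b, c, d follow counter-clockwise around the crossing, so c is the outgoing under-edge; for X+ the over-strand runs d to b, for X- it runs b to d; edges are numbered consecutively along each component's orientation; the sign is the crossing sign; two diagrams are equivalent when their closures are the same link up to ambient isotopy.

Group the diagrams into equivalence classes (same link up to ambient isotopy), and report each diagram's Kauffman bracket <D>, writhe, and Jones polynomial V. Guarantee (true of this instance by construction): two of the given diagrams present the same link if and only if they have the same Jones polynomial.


equivalence classes: {D1} | {D2} | {D3}
D1 (bracket -A^-20 + 2A^-16 - 3A^-12 + 5A^-8 - 4A^-4 + 5 - 4A^4 + 2A^8 - A^12; 12 crossings at w = -4): V = -t^-6 + 2t^-5 - 4t^-4 + 5t^-3 - 4t^-2 + 5t^-1 - 3 + 2t - t^2
D2 (bracket A^-16 + 2A^-8 - 2A^-4 + 1 - 2A^4 + A^8; 12 crossings at w = -8): V = t^-8 - 2t^-7 + t^-6 - 2t^-5 + 2t^-4 + t^-2
V(D3) = t + t^3 - t^4  (w +4, c 14, <D> = -A^-4 + 1 + A^8)
observation: V(t) takes 3 values over 3 diagrams, fixing the grouping


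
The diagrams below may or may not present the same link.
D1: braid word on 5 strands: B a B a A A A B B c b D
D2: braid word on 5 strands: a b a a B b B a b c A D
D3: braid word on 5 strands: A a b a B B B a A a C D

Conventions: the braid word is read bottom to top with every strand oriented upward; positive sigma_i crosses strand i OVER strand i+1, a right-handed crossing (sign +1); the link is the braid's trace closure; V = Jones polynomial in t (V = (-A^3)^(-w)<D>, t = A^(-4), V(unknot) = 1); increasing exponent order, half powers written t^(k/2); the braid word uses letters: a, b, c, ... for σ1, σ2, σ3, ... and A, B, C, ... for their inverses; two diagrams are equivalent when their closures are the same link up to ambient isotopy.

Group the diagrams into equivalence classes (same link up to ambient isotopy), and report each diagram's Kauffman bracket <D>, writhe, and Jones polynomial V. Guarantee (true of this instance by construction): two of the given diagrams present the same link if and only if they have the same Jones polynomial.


grouping into links: {D1} | {D2} | {D3}
V(D1) = -t^-6 + t^-5 - t^-4 + 2t^-3 - t^-2 + t^-1  (w -4, c 12, <D> = A^-8 - A^-4 + 2 - A^4 + A^8 - A^12)
D2 (bracket -A^-12 + A^-8 - A^-4 + 2 - A^4 + A^8; 12 crossings at w = +4): V = t - t^2 + 2t^3 - t^4 + t^5 - t^6
V(D3) = 1  [12 crossings, <D> = A^-6, w = -2]
why: V(t) takes 3 values over 3 diagrams, fixing the grouping


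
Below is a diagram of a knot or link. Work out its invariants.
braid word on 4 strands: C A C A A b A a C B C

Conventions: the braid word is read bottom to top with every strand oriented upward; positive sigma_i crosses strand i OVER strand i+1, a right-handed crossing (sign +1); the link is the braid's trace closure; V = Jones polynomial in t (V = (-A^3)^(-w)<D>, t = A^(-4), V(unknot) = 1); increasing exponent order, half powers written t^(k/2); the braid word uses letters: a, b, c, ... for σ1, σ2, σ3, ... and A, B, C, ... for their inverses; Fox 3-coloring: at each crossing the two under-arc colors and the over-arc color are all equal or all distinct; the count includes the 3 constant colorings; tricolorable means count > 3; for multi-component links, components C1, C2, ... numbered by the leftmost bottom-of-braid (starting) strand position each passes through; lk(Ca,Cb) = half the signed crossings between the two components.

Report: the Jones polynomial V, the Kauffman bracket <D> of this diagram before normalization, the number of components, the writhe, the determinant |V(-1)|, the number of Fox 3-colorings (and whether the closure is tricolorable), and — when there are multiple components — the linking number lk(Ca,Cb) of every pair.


V(t) = t^-8 - 2t^-7 + t^-6 - 2t^-5 + 2t^-4 + t^-2
bracket: -A^-13 - 2A^-5 + 2A^-1 - A^3 + 2A^7 - A^11, w = -7
1 component, writhe -7, over 11 crossings
det 9, colorings 27 of 3^11 — tricolorable
observation: the span of V is 6, forcing >= 6 crossings in any diagram


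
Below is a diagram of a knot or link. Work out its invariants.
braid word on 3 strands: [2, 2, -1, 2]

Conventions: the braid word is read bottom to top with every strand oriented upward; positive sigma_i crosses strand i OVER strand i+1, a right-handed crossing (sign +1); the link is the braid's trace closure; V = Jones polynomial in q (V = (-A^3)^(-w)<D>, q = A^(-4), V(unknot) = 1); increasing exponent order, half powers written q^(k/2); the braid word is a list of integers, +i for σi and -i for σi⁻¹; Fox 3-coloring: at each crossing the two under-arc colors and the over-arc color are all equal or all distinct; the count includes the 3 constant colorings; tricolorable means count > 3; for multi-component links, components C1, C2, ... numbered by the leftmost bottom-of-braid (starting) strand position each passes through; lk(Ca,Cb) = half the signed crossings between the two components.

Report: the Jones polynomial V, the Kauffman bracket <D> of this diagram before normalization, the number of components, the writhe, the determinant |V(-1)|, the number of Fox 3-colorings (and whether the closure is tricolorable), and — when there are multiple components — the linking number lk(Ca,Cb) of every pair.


V(q) = q + q^3 - q^4
bracket: -A^-10 + A^-6 + A^2, w = +2
1 component, writhe +2, over 4 crossings
det 3, colorings 9 of 3^4 — tricolorable
observation: det 3 = |V(-1)|; divisible by 3, so tricolorable


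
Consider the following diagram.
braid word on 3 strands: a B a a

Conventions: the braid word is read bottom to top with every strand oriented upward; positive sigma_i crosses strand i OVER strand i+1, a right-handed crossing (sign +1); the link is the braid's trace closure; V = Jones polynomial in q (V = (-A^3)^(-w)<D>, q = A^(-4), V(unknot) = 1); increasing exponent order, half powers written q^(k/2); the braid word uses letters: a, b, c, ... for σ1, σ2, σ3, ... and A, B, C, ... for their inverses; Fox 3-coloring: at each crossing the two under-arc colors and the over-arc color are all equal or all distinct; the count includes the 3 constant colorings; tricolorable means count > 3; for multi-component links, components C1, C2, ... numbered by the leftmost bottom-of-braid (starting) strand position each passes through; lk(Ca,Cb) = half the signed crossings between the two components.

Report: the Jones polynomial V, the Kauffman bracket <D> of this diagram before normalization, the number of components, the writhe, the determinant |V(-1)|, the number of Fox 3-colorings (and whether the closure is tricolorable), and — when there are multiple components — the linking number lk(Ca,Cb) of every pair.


V(q) = q + q^3 - q^4
bracket: -A^-10 + A^-6 + A^2, w = +2
1 component, writhe +2, over 4 crossings
det 3, colorings 9 of 3^4 — tricolorable
observation: the span of V is 3, forcing >= 3 crossings in any diagram


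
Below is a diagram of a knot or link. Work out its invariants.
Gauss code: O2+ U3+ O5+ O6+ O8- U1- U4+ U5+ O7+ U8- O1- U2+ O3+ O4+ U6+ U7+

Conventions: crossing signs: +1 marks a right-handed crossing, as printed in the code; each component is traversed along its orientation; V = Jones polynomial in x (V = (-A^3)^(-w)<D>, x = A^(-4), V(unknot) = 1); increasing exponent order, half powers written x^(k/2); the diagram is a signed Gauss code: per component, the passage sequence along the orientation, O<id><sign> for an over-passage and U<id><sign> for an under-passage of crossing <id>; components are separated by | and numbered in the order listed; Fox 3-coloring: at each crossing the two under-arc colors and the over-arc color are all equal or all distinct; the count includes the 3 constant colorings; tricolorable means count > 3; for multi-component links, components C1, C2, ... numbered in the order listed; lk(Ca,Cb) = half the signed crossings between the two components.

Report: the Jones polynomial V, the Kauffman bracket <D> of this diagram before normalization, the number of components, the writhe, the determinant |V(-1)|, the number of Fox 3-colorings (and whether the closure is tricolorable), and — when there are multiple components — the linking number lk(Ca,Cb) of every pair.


Jones polynomial: V(x) = x - x^2 + 2x^3 - x^4 + x^5 - x^6
<D> = -A^-12 + A^-8 - A^-4 + 2 - A^4 + A^8; writhe +4
components 1, writhe +4 (8 crossings)
3-colorings: 3 of 3^8, det 7 — not tricolorable
note: w = +4 (over 8 crossings) is diagram-only; (-A^3)^(-4) removes it from V


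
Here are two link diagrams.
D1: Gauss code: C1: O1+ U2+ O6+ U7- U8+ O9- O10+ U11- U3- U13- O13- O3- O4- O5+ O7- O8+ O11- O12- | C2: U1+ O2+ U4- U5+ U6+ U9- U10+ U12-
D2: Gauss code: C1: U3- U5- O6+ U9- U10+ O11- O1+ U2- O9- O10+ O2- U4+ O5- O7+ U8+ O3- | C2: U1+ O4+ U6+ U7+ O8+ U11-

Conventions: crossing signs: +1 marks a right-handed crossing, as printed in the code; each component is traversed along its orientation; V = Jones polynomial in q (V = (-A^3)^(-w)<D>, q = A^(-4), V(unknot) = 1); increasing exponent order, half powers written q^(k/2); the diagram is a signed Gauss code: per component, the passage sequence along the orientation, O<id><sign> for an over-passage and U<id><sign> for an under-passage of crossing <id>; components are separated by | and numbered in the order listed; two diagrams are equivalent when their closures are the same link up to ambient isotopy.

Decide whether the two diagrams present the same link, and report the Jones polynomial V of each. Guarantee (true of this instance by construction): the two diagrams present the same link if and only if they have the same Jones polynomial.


same link: no
V(D1) = -q^(1/2) - q^(5/2)  [13 crossings, <D> = A^-13 + A^-5, w = -1]
V(D2) = -q^(1/2) + q^(3/2) - q^(5/2) - q^(9/2)  (w +1, c 11, <D> = A^-15 + A^-7 - A^-3 + A)
note: 2 values of V(q) split the 2 diagrams


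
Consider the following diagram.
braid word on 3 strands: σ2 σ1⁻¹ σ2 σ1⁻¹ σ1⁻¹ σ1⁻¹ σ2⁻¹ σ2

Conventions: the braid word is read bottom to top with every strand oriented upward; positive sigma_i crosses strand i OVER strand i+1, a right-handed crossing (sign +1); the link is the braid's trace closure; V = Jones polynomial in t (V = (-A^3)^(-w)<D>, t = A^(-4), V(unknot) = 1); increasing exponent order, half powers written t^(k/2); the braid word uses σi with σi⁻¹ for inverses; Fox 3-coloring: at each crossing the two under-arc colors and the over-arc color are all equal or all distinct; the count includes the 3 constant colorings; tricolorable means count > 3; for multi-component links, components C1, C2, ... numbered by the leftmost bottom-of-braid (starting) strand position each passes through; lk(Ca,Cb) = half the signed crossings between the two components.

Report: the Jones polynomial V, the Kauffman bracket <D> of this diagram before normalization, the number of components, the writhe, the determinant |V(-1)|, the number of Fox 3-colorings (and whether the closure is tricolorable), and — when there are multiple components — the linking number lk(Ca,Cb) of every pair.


V = t^-5 - 2t^-4 + 2t^-3 - 2t^-2 + 2t^-1 - 1 + t
<D> = A^-10 - A^-6 + 2A^-2 - 2A^2 + 2A^6 - 2A^10 + A^14 (w = -2)
1 component over 8 crossings, w = -2
3 Fox colorings among 3^8, |V(-1)| = 11: not tricolorable
why: V spans 6 powers of t: at least 6 crossings in any diagram


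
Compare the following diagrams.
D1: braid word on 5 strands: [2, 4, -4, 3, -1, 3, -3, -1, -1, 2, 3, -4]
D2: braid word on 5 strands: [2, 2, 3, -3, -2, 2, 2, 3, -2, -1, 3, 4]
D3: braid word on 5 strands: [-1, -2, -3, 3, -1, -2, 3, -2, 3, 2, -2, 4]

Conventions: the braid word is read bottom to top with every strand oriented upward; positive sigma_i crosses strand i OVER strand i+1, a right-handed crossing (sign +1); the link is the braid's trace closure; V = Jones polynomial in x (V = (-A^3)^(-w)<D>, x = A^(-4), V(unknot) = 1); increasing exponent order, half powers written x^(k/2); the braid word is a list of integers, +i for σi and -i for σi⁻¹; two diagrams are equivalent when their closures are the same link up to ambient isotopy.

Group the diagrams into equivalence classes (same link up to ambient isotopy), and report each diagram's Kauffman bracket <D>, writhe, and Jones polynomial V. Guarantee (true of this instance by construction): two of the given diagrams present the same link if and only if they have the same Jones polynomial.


equivalence classes: {D1} | {D2} | {D3}
D1 (bracket -A^-12 + A^-8 - A^-4 + 3 - A^4 + A^8 - A^12; 12 crossings at w = 0): V = -x^-3 + x^-2 - x^-1 + 3 - x + x^2 - x^3
V(D2) = x - x^2 + 2x^3 - x^4 + x^5 - x^6  (w +4, c 12, <D> = -A^-12 + A^-8 - A^-4 + 2 - A^4 + A^8)
D3 (bracket A^-10 - A^-6 + 2A^-2 - 2A^2 + 2A^6 - 2A^10 + A^14; 12 crossings at w = -2): V = x^-5 - 2x^-4 + 2x^-3 - 2x^-2 + 2x^-1 - 1 + x
key observation: 3 values of V(x) split the 3 diagrams


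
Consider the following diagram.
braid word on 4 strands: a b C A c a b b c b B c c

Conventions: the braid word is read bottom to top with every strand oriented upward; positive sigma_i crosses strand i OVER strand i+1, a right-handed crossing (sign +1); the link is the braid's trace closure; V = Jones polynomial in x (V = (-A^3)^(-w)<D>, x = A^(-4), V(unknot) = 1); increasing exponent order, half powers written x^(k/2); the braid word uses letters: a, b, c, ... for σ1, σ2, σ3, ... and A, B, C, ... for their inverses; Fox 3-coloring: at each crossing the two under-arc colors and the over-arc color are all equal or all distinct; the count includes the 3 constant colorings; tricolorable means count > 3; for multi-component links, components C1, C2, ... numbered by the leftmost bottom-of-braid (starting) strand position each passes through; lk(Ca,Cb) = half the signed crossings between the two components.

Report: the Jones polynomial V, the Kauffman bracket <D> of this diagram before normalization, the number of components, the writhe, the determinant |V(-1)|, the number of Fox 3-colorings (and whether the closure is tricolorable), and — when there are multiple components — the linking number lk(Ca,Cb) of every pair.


V(x) = x^2 + 2x^4 - 2x^5 + x^6 - 2x^7 + x^8
bracket: -A^-11 + 2A^-7 - A^-3 + 2A - 2A^5 - A^13, w = +7
1 component, writhe +7, over 13 crossings
det 9, colorings 27 of 3^13 — tricolorable
observation: w = +7 (over 13 crossings) is diagram-only; (-A^3)^(-7) removes it from V


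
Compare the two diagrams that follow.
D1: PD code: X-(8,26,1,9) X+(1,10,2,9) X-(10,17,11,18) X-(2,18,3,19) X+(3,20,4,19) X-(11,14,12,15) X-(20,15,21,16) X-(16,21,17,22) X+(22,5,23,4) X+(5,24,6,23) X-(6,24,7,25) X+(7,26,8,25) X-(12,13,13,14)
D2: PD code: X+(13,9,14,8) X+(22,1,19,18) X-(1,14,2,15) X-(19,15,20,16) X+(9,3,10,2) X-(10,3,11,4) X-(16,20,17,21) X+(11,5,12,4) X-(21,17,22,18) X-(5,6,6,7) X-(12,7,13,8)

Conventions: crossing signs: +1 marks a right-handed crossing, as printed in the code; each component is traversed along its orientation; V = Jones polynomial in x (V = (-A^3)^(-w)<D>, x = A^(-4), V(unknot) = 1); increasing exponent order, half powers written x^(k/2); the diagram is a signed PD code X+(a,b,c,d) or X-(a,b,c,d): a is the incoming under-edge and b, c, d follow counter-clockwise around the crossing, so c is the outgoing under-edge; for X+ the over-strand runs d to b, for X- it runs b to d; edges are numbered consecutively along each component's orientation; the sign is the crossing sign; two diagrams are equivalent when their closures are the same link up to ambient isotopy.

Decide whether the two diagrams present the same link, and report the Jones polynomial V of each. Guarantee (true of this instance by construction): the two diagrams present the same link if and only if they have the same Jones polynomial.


same link: no
V(D1) = x^(-7/2) - x^(-5/2) + x^(-3/2) - 2x^(-1/2) - x^(3/2)  [13 crossings, <D> = A^-15 + 2A^-7 - A^-3 + A - A^5, w = -3]
D2 (bracket A^-7 + A; 11 crossings at w = -3): V = -x^(-5/2) - x^(-1/2)
note: comparing 2 Jones polynomials yields 2 groups


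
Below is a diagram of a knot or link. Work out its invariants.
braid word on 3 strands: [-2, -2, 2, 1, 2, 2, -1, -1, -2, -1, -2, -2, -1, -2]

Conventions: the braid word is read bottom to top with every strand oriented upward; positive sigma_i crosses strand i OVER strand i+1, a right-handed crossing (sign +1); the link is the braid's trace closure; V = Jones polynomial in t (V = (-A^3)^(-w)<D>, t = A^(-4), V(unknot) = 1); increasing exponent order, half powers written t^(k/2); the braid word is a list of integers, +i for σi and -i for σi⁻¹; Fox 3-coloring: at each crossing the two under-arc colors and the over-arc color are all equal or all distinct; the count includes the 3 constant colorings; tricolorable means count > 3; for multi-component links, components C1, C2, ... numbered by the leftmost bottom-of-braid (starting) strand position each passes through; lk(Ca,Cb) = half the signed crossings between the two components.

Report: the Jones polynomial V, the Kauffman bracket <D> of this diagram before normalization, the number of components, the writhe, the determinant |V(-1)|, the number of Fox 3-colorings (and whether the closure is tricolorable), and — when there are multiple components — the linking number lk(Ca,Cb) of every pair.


V = t^-8 - 2t^-7 + t^-6 - 2t^-5 + 2t^-4 + t^-2
<D> = A^-10 + 2A^-2 - 2A^2 + A^6 - 2A^10 + A^14 (w = -6)
1 component over 14 crossings, w = -6
27 Fox colorings among 3^14, |V(-1)| = 9: tricolorable
why: the span of V is 6, forcing >= 6 crossings in any diagram


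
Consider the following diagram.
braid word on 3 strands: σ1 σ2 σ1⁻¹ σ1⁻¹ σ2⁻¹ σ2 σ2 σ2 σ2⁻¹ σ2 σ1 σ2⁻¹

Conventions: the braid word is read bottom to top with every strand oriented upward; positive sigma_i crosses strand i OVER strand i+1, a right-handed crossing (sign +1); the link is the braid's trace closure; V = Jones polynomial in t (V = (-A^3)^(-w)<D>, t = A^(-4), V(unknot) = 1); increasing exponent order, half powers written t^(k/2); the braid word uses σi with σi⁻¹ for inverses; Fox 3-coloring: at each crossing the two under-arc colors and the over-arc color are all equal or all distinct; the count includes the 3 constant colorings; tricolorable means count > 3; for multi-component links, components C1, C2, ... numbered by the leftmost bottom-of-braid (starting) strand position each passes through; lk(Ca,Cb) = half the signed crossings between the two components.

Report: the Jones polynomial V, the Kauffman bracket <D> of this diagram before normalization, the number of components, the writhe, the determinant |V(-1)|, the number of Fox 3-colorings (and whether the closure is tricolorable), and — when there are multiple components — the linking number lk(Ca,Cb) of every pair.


V = -t^-1 + 2 - t + 2t^2 - t^3 + t^4 - t^5
<D> = -A^-14 + A^-10 - A^-6 + 2A^-2 - A^2 + 2A^6 - A^10 (w = +2)
1 component over 12 crossings, w = +2
9 Fox colorings among 3^12, |V(-1)| = 9: tricolorable
why: w = +2 shifts under R1 moves; the (-A^3)^(-2) factor cancels that in V


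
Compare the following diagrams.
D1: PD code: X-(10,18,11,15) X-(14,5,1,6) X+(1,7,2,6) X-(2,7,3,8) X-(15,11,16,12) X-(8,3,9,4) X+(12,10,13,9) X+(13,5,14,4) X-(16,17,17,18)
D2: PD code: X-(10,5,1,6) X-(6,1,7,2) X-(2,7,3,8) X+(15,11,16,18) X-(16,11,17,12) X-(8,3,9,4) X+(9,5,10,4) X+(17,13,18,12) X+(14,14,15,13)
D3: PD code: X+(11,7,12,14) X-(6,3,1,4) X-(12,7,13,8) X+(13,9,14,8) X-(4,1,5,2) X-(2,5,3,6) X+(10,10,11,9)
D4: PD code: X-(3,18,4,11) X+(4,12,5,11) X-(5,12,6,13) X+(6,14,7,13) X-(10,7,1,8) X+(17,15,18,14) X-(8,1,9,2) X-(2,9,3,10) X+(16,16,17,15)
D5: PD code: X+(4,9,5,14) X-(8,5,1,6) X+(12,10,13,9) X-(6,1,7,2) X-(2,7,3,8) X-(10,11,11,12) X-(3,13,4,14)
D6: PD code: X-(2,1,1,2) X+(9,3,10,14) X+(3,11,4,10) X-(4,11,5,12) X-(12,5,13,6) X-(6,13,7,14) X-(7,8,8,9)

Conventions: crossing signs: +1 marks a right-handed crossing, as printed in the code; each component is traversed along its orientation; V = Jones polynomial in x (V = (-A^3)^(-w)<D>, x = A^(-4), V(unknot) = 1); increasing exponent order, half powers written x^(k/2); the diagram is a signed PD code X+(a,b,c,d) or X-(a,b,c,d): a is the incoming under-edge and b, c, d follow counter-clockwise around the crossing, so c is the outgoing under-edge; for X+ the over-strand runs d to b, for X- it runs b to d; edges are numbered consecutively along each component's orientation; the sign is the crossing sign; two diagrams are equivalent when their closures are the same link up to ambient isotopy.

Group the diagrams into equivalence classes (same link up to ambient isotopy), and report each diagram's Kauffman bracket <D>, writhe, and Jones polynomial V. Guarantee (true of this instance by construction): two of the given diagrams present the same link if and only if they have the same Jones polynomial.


grouping into links: {D1} | {D2, D3, D4, D5} | {D6}
V(D1) = -x^(-5/2) - x^(-1/2)  (w -3, c 9, <D> = A^-7 + A)
D2 (bracket A^-1 + A^3 + A^7 - A^15; 9 crossings at w = -1): V = x^(-9/2) - x^(-5/2) - x^(-3/2) - x^(-1/2)
V(D3) = x^(-9/2) - x^(-5/2) - x^(-3/2) - x^(-1/2)  [7 crossings, <D> = A^-1 + A^3 + A^7 - A^15, w = -1]
D4 (bracket A^-1 + A^3 + A^7 - A^15; 9 crossings at w = -1): V = x^(-9/2) - x^(-5/2) - x^(-3/2) - x^(-1/2)
V(D5) = x^(-9/2) - x^(-5/2) - x^(-3/2) - x^(-1/2)  [7 crossings, <D> = A^-7 + A^-3 + A - A^9, w = -3]
V(D6) = -x^(-1/2) - x^(1/2)  (w -3, c 7, <D> = A^-11 + A^-7)
key observation: 3 classes among 6 diagrams; unequal V(x) rules out equality


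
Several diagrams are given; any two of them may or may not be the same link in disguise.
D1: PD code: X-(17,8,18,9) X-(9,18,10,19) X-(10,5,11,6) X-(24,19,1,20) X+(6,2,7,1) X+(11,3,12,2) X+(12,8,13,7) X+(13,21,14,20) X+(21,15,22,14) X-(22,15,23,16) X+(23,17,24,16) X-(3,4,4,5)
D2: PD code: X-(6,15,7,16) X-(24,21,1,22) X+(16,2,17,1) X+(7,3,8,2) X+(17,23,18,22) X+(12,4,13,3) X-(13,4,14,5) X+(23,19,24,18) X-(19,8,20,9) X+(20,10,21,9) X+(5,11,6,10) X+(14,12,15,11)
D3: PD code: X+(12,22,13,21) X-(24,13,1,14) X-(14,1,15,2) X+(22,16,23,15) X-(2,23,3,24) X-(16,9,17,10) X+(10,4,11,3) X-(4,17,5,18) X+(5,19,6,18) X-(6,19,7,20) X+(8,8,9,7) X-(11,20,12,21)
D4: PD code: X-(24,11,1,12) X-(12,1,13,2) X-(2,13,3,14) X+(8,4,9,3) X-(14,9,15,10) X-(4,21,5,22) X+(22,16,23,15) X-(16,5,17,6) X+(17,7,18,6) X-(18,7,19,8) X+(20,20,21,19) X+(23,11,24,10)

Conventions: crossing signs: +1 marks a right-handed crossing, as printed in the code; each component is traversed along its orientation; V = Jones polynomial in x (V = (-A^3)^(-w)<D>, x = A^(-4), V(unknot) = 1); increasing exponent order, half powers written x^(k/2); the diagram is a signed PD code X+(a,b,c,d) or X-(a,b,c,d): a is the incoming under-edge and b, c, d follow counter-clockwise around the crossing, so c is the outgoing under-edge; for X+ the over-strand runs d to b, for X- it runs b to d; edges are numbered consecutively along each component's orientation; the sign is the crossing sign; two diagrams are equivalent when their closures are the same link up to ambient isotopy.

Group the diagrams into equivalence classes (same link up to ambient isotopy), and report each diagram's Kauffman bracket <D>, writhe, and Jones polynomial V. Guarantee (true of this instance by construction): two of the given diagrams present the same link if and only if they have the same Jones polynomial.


classes: {D1} | {D2} | {D3, D4}
V(D1) = x^-2 - x^-1 + 1 - x + x^2  [12 crossings, <D> = A^-8 - A^-4 + 1 - A^4 + A^8, w = 0]
D2 (bracket A^12; 12 crossings at w = +4): V = 1
D3 (bracket A^-10 - 2A^-6 + 3A^-2 - 3A^2 + 4A^6 - 3A^10 + 2A^14 - A^18; 12 crossings at w = -2): V = -x^-6 + 2x^-5 - 3x^-4 + 4x^-3 - 3x^-2 + 3x^-1 - 2 + x
D4 (bracket A^-10 - 2A^-6 + 3A^-2 - 3A^2 + 4A^6 - 3A^10 + 2A^14 - A^18; 12 crossings at w = -2): V = -x^-6 + 2x^-5 - 3x^-4 + 4x^-3 - 3x^-2 + 3x^-1 - 2 + x
insight: V(x) takes 3 values over 4 diagrams, fixing the grouping


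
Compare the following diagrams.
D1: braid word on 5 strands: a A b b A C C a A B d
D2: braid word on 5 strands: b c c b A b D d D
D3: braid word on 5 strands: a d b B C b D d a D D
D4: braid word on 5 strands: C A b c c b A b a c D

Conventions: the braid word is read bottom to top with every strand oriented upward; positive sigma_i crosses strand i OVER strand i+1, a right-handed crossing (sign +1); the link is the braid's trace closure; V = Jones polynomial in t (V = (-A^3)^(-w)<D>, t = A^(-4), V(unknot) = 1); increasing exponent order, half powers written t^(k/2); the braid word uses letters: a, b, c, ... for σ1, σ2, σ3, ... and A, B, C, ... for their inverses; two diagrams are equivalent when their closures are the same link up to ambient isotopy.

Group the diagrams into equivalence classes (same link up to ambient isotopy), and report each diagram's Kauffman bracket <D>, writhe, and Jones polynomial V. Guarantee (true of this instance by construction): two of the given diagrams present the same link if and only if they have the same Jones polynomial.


classes: {D1} | {D2, D4} | {D3}
V(D1) = -t^(-5/2) - t^(-1/2)  [11 crossings, <D> = A^-1 + A^7, w = -1]
D2 (bracket -A^-17 + A^-13 - A^-9 + 2A^-5 + A^3; 9 crossings at w = +3): V = -t^(3/2) - 2t^(7/2) + t^(9/2) - t^(11/2) + t^(13/2)
D3 (bracket A^-7 + A; 11 crossings at w = +1): V = -t^(1/2) - t^(5/2)
D4 (bracket -A^-17 + A^-13 - A^-9 + 2A^-5 + A^3; 11 crossings at w = +3): V = -t^(3/2) - 2t^(7/2) + t^(9/2) - t^(11/2) + t^(13/2)
insight: V(t) takes 3 values over 4 diagrams, fixing the grouping


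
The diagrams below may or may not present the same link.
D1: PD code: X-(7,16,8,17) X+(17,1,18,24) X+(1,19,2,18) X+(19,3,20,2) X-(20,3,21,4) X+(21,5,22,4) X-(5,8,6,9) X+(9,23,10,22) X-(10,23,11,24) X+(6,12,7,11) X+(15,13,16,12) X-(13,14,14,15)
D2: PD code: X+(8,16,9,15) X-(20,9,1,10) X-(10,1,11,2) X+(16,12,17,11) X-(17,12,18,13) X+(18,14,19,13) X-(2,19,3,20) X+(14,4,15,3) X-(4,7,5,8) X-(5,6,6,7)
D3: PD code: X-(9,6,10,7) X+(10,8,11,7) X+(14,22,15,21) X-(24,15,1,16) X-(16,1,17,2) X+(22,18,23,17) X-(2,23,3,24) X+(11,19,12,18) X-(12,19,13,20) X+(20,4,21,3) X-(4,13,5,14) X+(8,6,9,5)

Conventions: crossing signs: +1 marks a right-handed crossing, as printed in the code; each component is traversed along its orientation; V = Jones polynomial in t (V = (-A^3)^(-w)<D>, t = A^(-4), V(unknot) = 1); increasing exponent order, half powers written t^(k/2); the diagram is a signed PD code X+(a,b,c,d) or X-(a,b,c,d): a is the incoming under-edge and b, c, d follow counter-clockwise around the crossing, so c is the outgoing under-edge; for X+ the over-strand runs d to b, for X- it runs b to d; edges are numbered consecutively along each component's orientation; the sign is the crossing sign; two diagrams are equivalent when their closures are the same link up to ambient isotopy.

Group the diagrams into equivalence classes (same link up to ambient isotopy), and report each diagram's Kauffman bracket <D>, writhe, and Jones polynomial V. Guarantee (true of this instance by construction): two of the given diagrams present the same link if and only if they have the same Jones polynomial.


classes: {D1} | {D2, D3}
V(D1) = t + t^3 - t^4  [12 crossings, <D> = -A^-10 + A^-6 + A^2, w = +2]
V(D2) = -t^-3 + 2t^-2 - 2t^-1 + 3 - 2t + 2t^2 - t^3  (w -2, c 10, <D> = -A^-18 + 2A^-14 - 2A^-10 + 3A^-6 - 2A^-2 + 2A^2 - A^6)
V(D3) = -t^-3 + 2t^-2 - 2t^-1 + 3 - 2t + 2t^2 - t^3  (w 0, c 12, <D> = -A^-12 + 2A^-8 - 2A^-4 + 3 - 2A^4 + 2A^8 - A^12)
insight: 2 classes among 3 diagrams; unequal V(t) rules out equality


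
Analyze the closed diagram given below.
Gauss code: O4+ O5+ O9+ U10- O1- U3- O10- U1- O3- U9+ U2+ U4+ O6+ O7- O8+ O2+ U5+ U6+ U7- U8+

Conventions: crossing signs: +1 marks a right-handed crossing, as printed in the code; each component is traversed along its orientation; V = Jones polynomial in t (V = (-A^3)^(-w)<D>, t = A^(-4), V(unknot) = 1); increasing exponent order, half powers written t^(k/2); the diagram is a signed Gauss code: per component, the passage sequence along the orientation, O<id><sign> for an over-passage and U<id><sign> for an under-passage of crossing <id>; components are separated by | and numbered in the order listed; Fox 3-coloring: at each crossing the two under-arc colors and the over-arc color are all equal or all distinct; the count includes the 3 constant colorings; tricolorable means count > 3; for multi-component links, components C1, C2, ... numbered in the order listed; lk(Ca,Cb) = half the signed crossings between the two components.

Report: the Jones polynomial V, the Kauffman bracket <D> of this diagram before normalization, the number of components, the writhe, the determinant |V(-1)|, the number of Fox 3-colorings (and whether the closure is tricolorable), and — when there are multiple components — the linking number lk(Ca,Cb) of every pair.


Jones polynomial: V(t) = -t^-3 + t^-2 - t^-1 + 3 - t + t^2 - t^3
<D> = -A^-6 + A^-2 - A^2 + 3A^6 - A^10 + A^14 - A^18; writhe +2
components 1, writhe +2 (10 crossings)
3-colorings: 27 of 3^10, det 9 — tricolorable
note: V spans 6 powers of t: at least 6 crossings in any diagram
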